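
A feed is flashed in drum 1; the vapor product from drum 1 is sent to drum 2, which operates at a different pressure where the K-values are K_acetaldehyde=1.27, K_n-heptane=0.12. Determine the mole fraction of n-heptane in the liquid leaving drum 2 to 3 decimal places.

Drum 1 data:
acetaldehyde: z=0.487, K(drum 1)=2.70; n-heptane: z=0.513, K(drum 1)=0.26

x_n-heptane (drum 2) = 0.235

Drum 1:
Iterate (Newton) starting at ψ₁ = 0.5:
  ψ₁ = 0.500: g = -0.1551, g' = -1.119 → ψ₁ = 0.361
  ψ₁ = 0.361: g = -0.0054, g' = -1.063 → ψ₁ = 0.356
Converged at ψ₁ = 0.356.
Drum-1 compositions:
  acetaldehyde: x = 0.303, y = 0.819
  n-heptane: x = 0.697, y = 0.181
Drum-2 feed = drum-1 vapor: z₂ = (0.8189, 0.1811).
Drum 2:
Material balance + equilibrium reduce to Σ zᵢ(Kᵢ−1)/(1+ψ₂(Kᵢ−1)) = 0.
Feasibility: ΣzᵢKᵢ = 1.062, Σzᵢ/Kᵢ = 2.154 — both > 1, two phases present.
Binary case is linear: z₁(K₁−1)(1+ψ₂(K₂−1)) + z₂(K₂−1)(1+ψ₂(K₁−1)) = 0
⇒ ψ₂ = [z₁(K₁−1)+z₂(K₂−1)] / [−(K₁−1)(K₂−1)] = 0.0617/0.2376 = 0.260
  acetaldehyde: x = 0.765, y = 0.972
  n-heptane: x = 0.235, y = 0.028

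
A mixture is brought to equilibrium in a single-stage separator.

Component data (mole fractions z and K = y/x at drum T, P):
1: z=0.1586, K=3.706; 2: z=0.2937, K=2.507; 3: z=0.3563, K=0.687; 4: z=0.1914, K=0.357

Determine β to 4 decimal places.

β = 0.6952

Material balance + equilibrium reduce to Σ zᵢ(Kᵢ−1)/(1+β(Kᵢ−1)) = 0.
Feasibility: ΣzᵢKᵢ = 1.6372, Σzᵢ/Kᵢ = 1.2147 — both > 1, two phases present.
Newton iteration, β⁰ = 0.5:
  β = 0.5000: g = 0.12121, g' = -0.6476 → β = 0.6872
  β = 0.6872: g = 0.00496, g' = -0.6137 → β = 0.6952
Converged at β = 0.6952.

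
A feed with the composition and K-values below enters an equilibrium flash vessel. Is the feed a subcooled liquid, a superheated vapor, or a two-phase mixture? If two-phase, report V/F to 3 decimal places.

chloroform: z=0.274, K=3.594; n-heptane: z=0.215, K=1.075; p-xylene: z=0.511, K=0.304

ΣzᵢKᵢ = 1.371; Σzᵢ/Kᵢ = 1.957.
Both exceed 1, so a two-phase solution exists.
Newton iteration, ψ⁰ = 0.62:
  ψ = 0.620: g = -0.3377, g' = -1.038 → ψ = 0.295
  ψ = 0.295: g = -0.0288, g' = -0.985 → ψ = 0.265
  ψ = 0.265: g = 0.0005, g' = -1.020 → ψ = 0.266
Converged at ψ = 0.266.

two-phase, V/F = 0.266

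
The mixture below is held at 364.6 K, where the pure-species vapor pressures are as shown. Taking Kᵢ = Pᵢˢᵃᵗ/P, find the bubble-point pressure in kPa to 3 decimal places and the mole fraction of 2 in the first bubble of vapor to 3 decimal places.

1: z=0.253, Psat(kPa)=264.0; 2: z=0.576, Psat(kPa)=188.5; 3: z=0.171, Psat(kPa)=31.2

Pbub = 180.703 kPa, y_2 = 0.601

At the bubble point ψ → 0, so ΣzᵢKᵢ = 1 with Kᵢ = Pᵢˢᵃᵗ/P ⇒ P = ΣzᵢPᵢˢᵃᵗ.
P = 0.253·264.0 + 0.576·188.5 + 0.171·31.2 = 180.703 kPa
yᵢ = zᵢPᵢˢᵃᵗ/P ⇒ y_2 = 0.576·188.5/180.703 = 0.601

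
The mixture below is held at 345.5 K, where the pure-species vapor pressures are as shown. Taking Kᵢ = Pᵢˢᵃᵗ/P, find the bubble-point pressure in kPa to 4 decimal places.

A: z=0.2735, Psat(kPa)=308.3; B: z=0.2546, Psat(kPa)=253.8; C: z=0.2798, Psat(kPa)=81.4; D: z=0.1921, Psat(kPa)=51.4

Pbub = 181.5872 kPa

At the bubble point ψ → 0, so ΣzᵢKᵢ = 1 with Kᵢ = Pᵢˢᵃᵗ/P ⇒ P = ΣzᵢPᵢˢᵃᵗ.
P = 0.2735·308.3 + 0.2546·253.8 + 0.2798·81.4 + 0.1921·51.4 = 181.5872 kPa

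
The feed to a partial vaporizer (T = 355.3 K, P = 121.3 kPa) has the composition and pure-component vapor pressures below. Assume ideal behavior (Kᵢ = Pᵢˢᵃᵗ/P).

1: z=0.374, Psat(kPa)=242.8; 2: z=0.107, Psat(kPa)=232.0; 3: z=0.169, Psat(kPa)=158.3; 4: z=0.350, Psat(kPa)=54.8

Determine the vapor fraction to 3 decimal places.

ψ = 0.724

Raoult's law: Kᵢ = Pᵢˢᵃᵗ/P = Pᵢˢᵃᵗ/121.3.
  K_1 = 242.8/121.3 = 2.00165, K_2 = 232.0/121.3 = 1.91261, K_3 = 158.3/121.3 = 1.30503, K_4 = 54.8/121.3 = 0.45177
Material balance + equilibrium reduce to Σ zᵢ(Kᵢ−1)/(1+ψ(Kᵢ−1)) = 0.
Feasibility: ΣzᵢKᵢ = 1.332, Σzᵢ/Kᵢ = 1.147 — both > 1, two phases present.
Newton–Raphson from ψ = 0.5:
  ψ = 0.500: g = 0.0970, g' = -0.420 → ψ = 0.731
  ψ = 0.731: g = -0.0032, g' = -0.461 → ψ = 0.724
Converged at ψ = 0.724.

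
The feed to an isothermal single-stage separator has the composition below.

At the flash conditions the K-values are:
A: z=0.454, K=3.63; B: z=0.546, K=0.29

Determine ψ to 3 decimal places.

Material balance + equilibrium reduce to Σ zᵢ(Kᵢ−1)/(1+ψ(Kᵢ−1)) = 0.
Feasibility: ΣzᵢKᵢ = 1.806, Σzᵢ/Kᵢ = 2.008 — both > 1, two phases present.
Binary case is linear: z₁(K₁−1)(1+ψ(K₂−1)) + z₂(K₂−1)(1+ψ(K₁−1)) = 0
⇒ ψ = [z₁(K₁−1)+z₂(K₂−1)] / [−(K₁−1)(K₂−1)] = 0.8064/1.8673 = 0.432

ψ = 0.432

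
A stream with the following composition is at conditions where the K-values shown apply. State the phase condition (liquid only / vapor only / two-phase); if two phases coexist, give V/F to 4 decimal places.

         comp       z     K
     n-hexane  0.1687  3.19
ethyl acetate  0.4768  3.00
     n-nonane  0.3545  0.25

two-phase, V/F = 0.6875

ΣzᵢKᵢ = 2.0572; Σzᵢ/Kᵢ = 1.6298.
Both exceed 1, so a two-phase solution exists.
Newton iteration, ψ⁰ = 0.5:
  ψ = 0.5000: g = 0.22775, g' = -1.1716 → ψ = 0.6944
  ψ = 0.6944: g = -0.00905, g' = -1.3299 → ψ = 0.6876
  ψ = 0.6876: g = -0.00004, g' = -1.3171 → ψ = 0.6875
Converged at ψ = 0.6875.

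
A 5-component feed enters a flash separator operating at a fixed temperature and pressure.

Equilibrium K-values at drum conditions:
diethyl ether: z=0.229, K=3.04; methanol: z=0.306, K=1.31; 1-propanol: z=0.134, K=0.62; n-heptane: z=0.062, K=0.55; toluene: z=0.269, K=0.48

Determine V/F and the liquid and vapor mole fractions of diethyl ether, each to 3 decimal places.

Material balance + equilibrium reduce to Σ zᵢ(Kᵢ−1)/(1+V/F(Kᵢ−1)) = 0.
g(0) = ΣzᵢKᵢ − 1 = 0.343 and g(1) = 1 − Σzᵢ/Kᵢ = -0.198, so a root lies in (0, 1).
Iterate (Newton) starting at V/F = 0.5:
  V/F = 0.500: g = 0.0255, g' = -0.439 → V/F = 0.558
  V/F = 0.558: g = 0.0004, g' = -0.428 → V/F = 0.559
Converged at V/F = 0.559.
Compositions from xᵢ = zᵢ/(1+V/F(Kᵢ−1)), yᵢ = Kᵢxᵢ:
  diethyl ether: x = 0.107, y = 0.325
  methanol: x = 0.261, y = 0.342
  1-propanol: x = 0.170, y = 0.105
  n-heptane: x = 0.083, y = 0.046
  toluene: x = 0.379, y = 0.182

V/F = 0.559, x_diethyl ether = 0.107, y_diethyl ether = 0.325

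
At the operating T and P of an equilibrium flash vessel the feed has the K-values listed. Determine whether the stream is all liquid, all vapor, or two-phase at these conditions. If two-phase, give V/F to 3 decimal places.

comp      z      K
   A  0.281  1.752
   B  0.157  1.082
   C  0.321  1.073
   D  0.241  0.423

ΣzᵢKᵢ = 1.109; Σzᵢ/Kᵢ = 1.174.
Both exceed 1, so a two-phase solution exists.
Newton iteration, ψ⁰ = 0.5:
  ψ = 0.500: g = -0.0069, g' = -0.245 → ψ = 0.472
Converged at ψ = 0.472.

two-phase, V/F = 0.472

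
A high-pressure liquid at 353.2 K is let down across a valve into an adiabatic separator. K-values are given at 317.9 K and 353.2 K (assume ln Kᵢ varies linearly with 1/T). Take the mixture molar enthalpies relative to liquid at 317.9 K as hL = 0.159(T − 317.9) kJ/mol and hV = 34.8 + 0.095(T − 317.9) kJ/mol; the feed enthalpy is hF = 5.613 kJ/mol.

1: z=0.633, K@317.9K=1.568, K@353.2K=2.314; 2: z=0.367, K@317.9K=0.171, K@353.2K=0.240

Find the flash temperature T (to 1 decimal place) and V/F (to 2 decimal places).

Adiabatic flash: solve Rachford–Rice at each trial T, then check hF = ψ·hV(T) + (1−ψ)·hL(T).
  T = 317.9 K: K = (1.568, 0.171), RR gives ψ = 0.117, H_out = 4.087 kJ/mol
  T = 353.2 K: K = (2.314, 0.240), RR gives ψ = 0.554, H_out = 23.627 kJ/mol
  T = 335.5 K: K = (1.923, 0.204), RR gives ψ = 0.398, H_out = 16.203 kJ/mol
  T = 326.7 K: K = (1.741, 0.187), RR gives ψ = 0.284, H_out = 11.120 kJ/mol
  T = 322.3 K: K = (1.654, 0.179), RR gives ψ = 0.210, H_out = 7.935 kJ/mol
  T = 320.1 K: K = (1.611, 0.175), RR gives ψ = 0.166, H_out = 6.110 kJ/mol
  T = 319.0 K: K = (1.589, 0.173), RR gives ψ = 0.143, H_out = 5.125 kJ/mol
Linear interpolation between T = 319.0 (H_out = 5.125) and T = 320.1 (H_out = 6.110) on hF = 5.613 gives T ≈ 319.5 K, at which ψ = 0.15.

T = 319.5 K, V/F = 0.15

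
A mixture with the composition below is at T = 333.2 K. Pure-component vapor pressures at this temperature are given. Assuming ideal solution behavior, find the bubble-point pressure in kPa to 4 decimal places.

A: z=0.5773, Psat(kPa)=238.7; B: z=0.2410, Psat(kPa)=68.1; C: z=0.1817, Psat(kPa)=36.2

At the bubble point ψ → 0, so ΣzᵢKᵢ = 1 with Kᵢ = Pᵢˢᵃᵗ/P ⇒ P = ΣzᵢPᵢˢᵃᵗ.
P = 0.5773·238.7 + 0.2410·68.1 + 0.1817·36.2 = 160.7912 kPa

Pbub = 160.7912 kPa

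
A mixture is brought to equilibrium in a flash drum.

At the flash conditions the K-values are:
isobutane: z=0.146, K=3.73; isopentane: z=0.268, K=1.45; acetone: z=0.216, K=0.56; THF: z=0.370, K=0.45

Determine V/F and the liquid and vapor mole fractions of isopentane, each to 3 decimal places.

V/F = 0.254, x_isopentane = 0.241, y_isopentane = 0.349

Newton–Raphson from V/F = 0.5:
  V/F = 0.500: g = -0.1356, g' = -0.512 → V/F = 0.235
  V/F = 0.235: g = 0.0119, g' = -0.647 → V/F = 0.254
Converged at V/F = 0.254.
Compositions from xᵢ = zᵢ/(1+V/F(Kᵢ−1)), yᵢ = Kᵢxᵢ:
  isobutane: x = 0.086, y = 0.322
  isopentane: x = 0.241, y = 0.349
  acetone: x = 0.243, y = 0.136
  THF: x = 0.430, y = 0.194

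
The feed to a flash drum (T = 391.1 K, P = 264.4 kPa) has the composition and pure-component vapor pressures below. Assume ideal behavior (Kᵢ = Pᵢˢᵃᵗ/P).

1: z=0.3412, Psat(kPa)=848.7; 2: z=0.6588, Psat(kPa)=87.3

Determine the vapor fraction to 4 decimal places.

Raoult's law: Kᵢ = Pᵢˢᵃᵗ/P = Pᵢˢᵃᵗ/264.4.
  K_1 = 848.7/264.4 = 3.209909, K_2 = 87.3/264.4 = 0.330182
Material balance + equilibrium reduce to Σ zᵢ(Kᵢ−1)/(1+ψ(Kᵢ−1)) = 0.
Feasibility: ΣzᵢKᵢ = 1.3127, Σzᵢ/Kᵢ = 2.1016 — both > 1, two phases present.
Newton–Raphson from ψ = 0.5:
  ψ = 0.5000: g = -0.30527, g' = -1.0443 → ψ = 0.2077
  ψ = 0.2077: g = 0.00425, g' = -1.1817 → ψ = 0.2113
Converged at ψ = 0.2113.

ψ = 0.2113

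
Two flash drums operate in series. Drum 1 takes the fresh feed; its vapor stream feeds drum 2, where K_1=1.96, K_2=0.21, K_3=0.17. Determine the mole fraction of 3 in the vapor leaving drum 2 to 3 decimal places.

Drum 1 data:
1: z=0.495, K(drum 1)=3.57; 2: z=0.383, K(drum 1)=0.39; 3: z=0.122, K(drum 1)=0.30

y_3 (drum 2) = 0.020

Drum 1:
Let ψ₁ = V/F and solve Σ zᵢ(Kᵢ−1)/(1+ψ₁(Kᵢ−1)) = 0.
g(0) = ΣzᵢKᵢ − 1 = 0.953 and g(1) = 1 − Σzᵢ/Kᵢ = -0.527, so a root lies in (0, 1).
Newton–Raphson from ψ₁ = 0.32:
  ψ₁ = 0.320: g = 0.2977, g' = -1.304 → ψ₁ = 0.548
  ψ₁ = 0.548: g = 0.0384, g' = -1.042 → ψ₁ = 0.585
Converged at ψ₁ = 0.585.
Drum-1 compositions:
  1: x = 0.198, y = 0.706
  2: x = 0.596, y = 0.232
  3: x = 0.207, y = 0.062
Drum-2 feed = drum-1 vapor: z₂ = (0.7057, 0.2323, 0.0620).
Drum 2:
Let ψ₂ = V/F and solve Σ zᵢ(Kᵢ−1)/(1+ψ₂(Kᵢ−1)) = 0.
g(0) = ΣzᵢKᵢ − 1 = 0.442 and g(1) = 1 − Σzᵢ/Kᵢ = -0.831, so a root lies in (0, 1).
Newton–Raphson from ψ₂ = 0.5:
  ψ₂ = 0.500: g = 0.0664, g' = -0.818 → ψ₂ = 0.581
  ψ₂ = 0.581: g = -0.0039, g' = -0.923 → ψ₂ = 0.577
Converged at ψ₂ = 0.577.
  1: x = 0.454, y = 0.890
  2: x = 0.427, y = 0.090
  3: x = 0.119, y = 0.020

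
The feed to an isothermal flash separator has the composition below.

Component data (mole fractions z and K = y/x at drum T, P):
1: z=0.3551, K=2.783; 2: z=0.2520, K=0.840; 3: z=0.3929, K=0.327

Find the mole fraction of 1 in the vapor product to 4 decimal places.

Let β = V/F and solve Σ zᵢ(Kᵢ−1)/(1+β(Kᵢ−1)) = 0.
Feasibility: ΣzᵢKᵢ = 1.3284, Σzᵢ/Kᵢ = 1.6291 — both > 1, two phases present.
Newton–Raphson from β = 0.67:
  β = 0.6700: g = -0.23823, g' = -0.8327 → β = 0.3839
  β = 0.3839: g = -0.02365, g' = -0.7287 → β = 0.3515
  β = 0.3515: g = 0.00016, g' = -0.7392 → β = 0.3517
Converged at β = 0.3517.
Compositions from xᵢ = zᵢ/(1+β(Kᵢ−1)), yᵢ = Kᵢxᵢ:
  1: x = 0.2182, y = 0.6074
  2: x = 0.2670, y = 0.2243
  3: x = 0.5147, y = 0.1683

y_1 = 0.6074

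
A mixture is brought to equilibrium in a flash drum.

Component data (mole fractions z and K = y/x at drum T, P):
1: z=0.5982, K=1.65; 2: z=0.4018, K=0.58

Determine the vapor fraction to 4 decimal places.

ψ = 0.8061

Let ψ = V/F and solve Σ zᵢ(Kᵢ−1)/(1+ψ(Kᵢ−1)) = 0.
Check two-phase: ΣzᵢKᵢ = 1.2201 > 1 and Σzᵢ/Kᵢ = 1.0553 > 1, so g(0) = 0.2201 > 0 and g(1) = -0.0553 < 0.
Binary case is linear: z₁(K₁−1)(1+ψ(K₂−1)) + z₂(K₂−1)(1+ψ(K₁−1)) = 0
⇒ ψ = [z₁(K₁−1)+z₂(K₂−1)] / [−(K₁−1)(K₂−1)] = 0.22007/0.27300 = 0.8061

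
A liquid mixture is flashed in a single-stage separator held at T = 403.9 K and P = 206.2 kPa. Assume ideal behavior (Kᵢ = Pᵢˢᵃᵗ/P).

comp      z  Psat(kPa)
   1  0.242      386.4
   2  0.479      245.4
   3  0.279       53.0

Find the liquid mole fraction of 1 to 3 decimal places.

Raoult's law: Kᵢ = Pᵢˢᵃᵗ/P = Pᵢˢᵃᵗ/206.2.
  K_1 = 386.4/206.2 = 1.87391, K_2 = 245.4/206.2 = 1.19011, K_3 = 53.0/206.2 = 0.25703
Material balance + equilibrium reduce to Σ zᵢ(Kᵢ−1)/(1+V/F(Kᵢ−1)) = 0.
Feasibility: ΣzᵢKᵢ = 1.095, Σzᵢ/Kᵢ = 1.617 — both > 1, two phases present.
Newton iteration, V/F⁰ = 0.5:
  V/F = 0.500: g = -0.0995, g' = -0.494 → V/F = 0.299
  V/F = 0.299: g = -0.0125, g' = -0.386 → V/F = 0.266
Converged at V/F = 0.266.
Compositions from xᵢ = zᵢ/(1+V/F(Kᵢ−1)), yᵢ = Kᵢxᵢ:
  1: x = 0.196, y = 0.368
  2: x = 0.456, y = 0.543
  3: x = 0.348, y = 0.089

x_1 = 0.196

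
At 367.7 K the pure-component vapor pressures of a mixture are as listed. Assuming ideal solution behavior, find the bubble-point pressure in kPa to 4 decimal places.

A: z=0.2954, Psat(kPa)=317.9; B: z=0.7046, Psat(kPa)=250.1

At the bubble point ψ → 0, so ΣzᵢKᵢ = 1 with Kᵢ = Pᵢˢᵃᵗ/P ⇒ P = ΣzᵢPᵢˢᵃᵗ.
P = 0.2954·317.9 + 0.7046·250.1 = 270.1281 kPa

Pbub = 270.1281 kPa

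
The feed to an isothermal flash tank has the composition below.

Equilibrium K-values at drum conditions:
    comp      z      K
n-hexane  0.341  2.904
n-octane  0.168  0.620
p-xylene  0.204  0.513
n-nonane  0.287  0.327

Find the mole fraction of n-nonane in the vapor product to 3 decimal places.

y_n-nonane = 0.116

Let ψ = V/F and solve Σ zᵢ(Kᵢ−1)/(1+ψ(Kᵢ−1)) = 0.
Check two-phase: ΣzᵢKᵢ = 1.293 > 1 and Σzᵢ/Kᵢ = 1.664 > 1, so g(0) = 0.293 > 0 and g(1) = -0.664 < 0.
Newton–Raphson from ψ = 0.38:
  ψ = 0.380: g = -0.0793, g' = -0.757 → ψ = 0.275
  ψ = 0.275: g = 0.0030, g' = -0.823 → ψ = 0.279
Converged at ψ = 0.279.
Compositions from xᵢ = zᵢ/(1+ψ(Kᵢ−1)), yᵢ = Kᵢxᵢ:
  n-hexane: x = 0.223, y = 0.647
  n-octane: x = 0.188, y = 0.117
  p-xylene: x = 0.236, y = 0.121
  n-nonane: x = 0.353, y = 0.116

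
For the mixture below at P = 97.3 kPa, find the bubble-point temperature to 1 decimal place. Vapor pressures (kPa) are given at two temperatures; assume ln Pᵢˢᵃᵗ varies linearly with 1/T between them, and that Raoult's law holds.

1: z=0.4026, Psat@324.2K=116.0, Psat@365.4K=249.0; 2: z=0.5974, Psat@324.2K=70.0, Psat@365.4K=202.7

T = 328.1 K

Bubble-point temperature: ΣzᵢPᵢˢᵃᵗ(T) = P. Interpolate ln Pᵢˢᵃᵗ = aᵢ + bᵢ/T.
  T = 324.2 K: ΣzᵢPᵢˢᵃᵗ = 88.52 kPa
  T = 365.4 K: ΣzᵢPᵢˢᵃᵗ = 221.34 kPa
  T = 344.8 K: ΣzᵢPᵢˢᵃᵗ = 143.46 kPa
  T = 334.5 K: ΣzᵢPᵢˢᵃᵗ = 113.44 kPa
  T = 329.4 K: ΣzᵢPᵢˢᵃᵗ = 100.50 kPa
  T = 326.8 K: ΣzᵢPᵢˢᵃᵗ = 94.36 kPa
  T = 328.1 K: ΣzᵢPᵢˢᵃᵗ = 97.40 kPa
Interpolating between 326.8 K and 328.1 K gives T ≈ 328.1 K.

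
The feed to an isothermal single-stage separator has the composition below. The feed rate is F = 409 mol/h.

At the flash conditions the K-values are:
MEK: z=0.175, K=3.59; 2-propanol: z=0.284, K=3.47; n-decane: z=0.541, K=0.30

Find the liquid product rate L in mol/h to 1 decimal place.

L = 228.8 mol/h

Material balance + equilibrium reduce to Σ zᵢ(Kᵢ−1)/(1+ψ(Kᵢ−1)) = 0.
Feasibility: ΣzᵢKᵢ = 1.776, Σzᵢ/Kᵢ = 1.934 — both > 1, two phases present.
Iterate (Newton) starting at ψ = 0.5:
  ψ = 0.500: g = -0.0713, g' = -1.197 → ψ = 0.440
  ψ = 0.440: g = 0.0002, g' = -1.208 → ψ = 0.441
Converged at ψ = 0.441.
Then V = ψ·F = 0.4406·409 = 180.2 mol/h and L = F − V = 228.8 mol/h.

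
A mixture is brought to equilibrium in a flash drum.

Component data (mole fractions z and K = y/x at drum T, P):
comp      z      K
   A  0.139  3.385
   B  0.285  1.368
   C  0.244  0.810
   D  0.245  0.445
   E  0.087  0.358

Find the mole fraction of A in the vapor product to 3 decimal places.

Material balance + equilibrium reduce to Σ zᵢ(Kᵢ−1)/(1+ψ(Kᵢ−1)) = 0.
g(0) = ΣzᵢKᵢ − 1 = 0.198 and g(1) = 1 − Σzᵢ/Kᵢ = -0.344, so a root lies in (0, 1).
Iterate (Newton) starting at ψ = 0.5:
  ψ = 0.500: g = -0.0819, g' = -0.425 → ψ = 0.307
  ψ = 0.307: g = 0.0028, g' = -0.470 → ψ = 0.313
Converged at ψ = 0.313.
Compositions from xᵢ = zᵢ/(1+ψ(Kᵢ−1)), yᵢ = Kᵢxᵢ:
  A: x = 0.080, y = 0.269
  B: x = 0.256, y = 0.350
  C: x = 0.259, y = 0.210
  D: x = 0.297, y = 0.132
  E: x = 0.109, y = 0.039

y_A = 0.269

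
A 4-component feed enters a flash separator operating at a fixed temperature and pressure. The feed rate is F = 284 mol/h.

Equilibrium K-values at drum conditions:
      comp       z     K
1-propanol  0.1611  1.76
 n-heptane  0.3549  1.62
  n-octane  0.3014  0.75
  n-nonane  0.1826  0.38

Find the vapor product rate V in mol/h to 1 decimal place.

Material balance + equilibrium reduce to Σ zᵢ(Kᵢ−1)/(1+V/F(Kᵢ−1)) = 0.
g(0) = ΣzᵢKᵢ − 1 = 0.1539 and g(1) = 1 − Σzᵢ/Kᵢ = -0.1930, so a root lies in (0, 1).
Newton–Raphson from V/F = 0.5:
  V/F = 0.5000: g = 0.00650, g' = -0.3004 → V/F = 0.5216
  V/F = 0.5216: g = -0.00004, g' = -0.3039 → V/F = 0.5215
Converged at V/F = 0.5215.
Then V = V/F·F = 0.5215·284 = 148.1 mol/h and L = F − V = 135.9 mol/h.

V = 148.1 mol/h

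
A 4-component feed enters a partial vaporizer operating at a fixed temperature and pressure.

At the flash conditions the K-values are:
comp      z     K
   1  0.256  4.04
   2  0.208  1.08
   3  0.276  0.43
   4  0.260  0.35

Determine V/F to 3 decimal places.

Material balance + equilibrium reduce to Σ zᵢ(Kᵢ−1)/(1+V/F(Kᵢ−1)) = 0.
g(0) = ΣzᵢKᵢ − 1 = 0.469 and g(1) = 1 − Σzᵢ/Kᵢ = -0.641, so a root lies in (0, 1).
Newton–Raphson from V/F = 0.5:
  V/F = 0.500: g = -0.1456, g' = -0.790 → V/F = 0.316
  V/F = 0.316: g = 0.0088, g' = -0.924 → V/F = 0.325
Converged at V/F = 0.325.

V/F = 0.325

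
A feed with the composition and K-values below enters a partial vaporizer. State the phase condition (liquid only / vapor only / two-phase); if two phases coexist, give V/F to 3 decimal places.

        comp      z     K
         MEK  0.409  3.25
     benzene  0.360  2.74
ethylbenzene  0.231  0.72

ΣzᵢKᵢ = 2.482; Σzᵢ/Kᵢ = 0.578.
Since Σzᵢ/Kᵢ < 1 the mixture is above its dew point — single vapor phase.

vapor only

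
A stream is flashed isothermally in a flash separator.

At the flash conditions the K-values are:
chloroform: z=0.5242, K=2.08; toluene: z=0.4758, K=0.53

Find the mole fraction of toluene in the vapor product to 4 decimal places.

y_toluene = 0.3693

Material balance + equilibrium reduce to Σ zᵢ(Kᵢ−1)/(1+V/F(Kᵢ−1)) = 0.
g(0) = ΣzᵢKᵢ − 1 = 0.3425 and g(1) = 1 − Σzᵢ/Kᵢ = -0.1498, so a root lies in (0, 1).
Newton iteration, V/F⁰ = 0.46:
  V/F = 0.4600: g = 0.09292, g' = -0.4440 → V/F = 0.6693
  V/F = 0.6693: g = 0.00236, g' = -0.4297 → V/F = 0.6748
Converged at V/F = 0.6748.
Compositions from xᵢ = zᵢ/(1+V/F(Kᵢ−1)), yᵢ = Kᵢxᵢ:
  chloroform: x = 0.3032, y = 0.6307
  toluene: x = 0.6968, y = 0.3693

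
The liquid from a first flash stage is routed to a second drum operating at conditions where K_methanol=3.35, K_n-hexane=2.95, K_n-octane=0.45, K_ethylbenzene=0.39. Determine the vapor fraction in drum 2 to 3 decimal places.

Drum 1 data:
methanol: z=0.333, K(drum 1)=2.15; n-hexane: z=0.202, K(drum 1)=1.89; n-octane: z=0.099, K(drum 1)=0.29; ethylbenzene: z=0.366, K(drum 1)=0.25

Drum 1:
Rachford–Rice: g(ψ₁) = Σ zᵢ(Kᵢ−1)/(1+ψ₁(Kᵢ−1)) = 0.
Check two-phase: ΣzᵢKᵢ = 1.218 > 1 and Σzᵢ/Kᵢ = 2.067 > 1, so g(0) = 0.218 > 0 and g(1) = -1.067 < 0.
Newton–Raphson from ψ₁ = 0.5:
  ψ₁ = 0.500: g = -0.1806, g' = -0.901 → ψ₁ = 0.300
  ψ₁ = 0.300: g = -0.0166, g' = -0.766 → ψ₁ = 0.278
Converged at ψ₁ = 0.278.
Drum-1 compositions:
  methanol: x = 0.252, y = 0.543
  n-hexane: x = 0.162, y = 0.306
  n-octane: x = 0.123, y = 0.036
  ethylbenzene: x = 0.462, y = 0.116
Drum-2 feed = drum-1 liquid: z₂ = (0.2524, 0.1619, 0.1233, 0.4624).
Drum 2:
Rachford–Rice: g(ψ₂) = Σ zᵢ(Kᵢ−1)/(1+ψ₂(Kᵢ−1)) = 0.
g(0) = ΣzᵢKᵢ − 1 = 0.559 and g(1) = 1 − Σzᵢ/Kᵢ = -0.590, so a root lies in (0, 1).
Iterate (Newton) starting at ψ₂ = 0.54:
  ψ₂ = 0.540: g = -0.1019, g' = -0.875 → ψ₂ = 0.424
  ψ₂ = 0.424: g = 0.0014, g' = -0.911 → ψ₂ = 0.425
Converged at ψ₂ = 0.425.
  methanol: x = 0.126, y = 0.423
  n-hexane: x = 0.089, y = 0.261
  n-octane: x = 0.161, y = 0.072
  ethylbenzene: x = 0.624, y = 0.243

V/F (drum 2) = 0.425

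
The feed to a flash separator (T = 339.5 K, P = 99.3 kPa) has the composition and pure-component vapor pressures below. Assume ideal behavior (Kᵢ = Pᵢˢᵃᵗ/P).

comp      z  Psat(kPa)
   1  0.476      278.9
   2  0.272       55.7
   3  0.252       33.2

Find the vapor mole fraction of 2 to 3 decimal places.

Raoult's law: Kᵢ = Pᵢˢᵃᵗ/P = Pᵢˢᵃᵗ/99.3.
  K_1 = 278.9/99.3 = 2.80866, K_2 = 55.7/99.3 = 0.56093, K_3 = 33.2/99.3 = 0.33434
Rachford–Rice: g(β) = Σ zᵢ(Kᵢ−1)/(1+β(Kᵢ−1)) = 0.
Check two-phase: ΣzᵢKᵢ = 1.574 > 1 and Σzᵢ/Kᵢ = 1.408 > 1, so g(0) = 0.574 > 0 and g(1) = -0.408 < 0.
Newton–Raphson from β = 0.5:
  β = 0.500: g = 0.0476, g' = -0.766 → β = 0.562
  β = 0.562: g = 0.0003, g' = -0.760 → β = 0.563
Converged at β = 0.563.
Compositions from xᵢ = zᵢ/(1+β(Kᵢ−1)), yᵢ = Kᵢxᵢ:
  1: x = 0.236, y = 0.663
  2: x = 0.361, y = 0.203
  3: x = 0.403, y = 0.135

y_2 = 0.203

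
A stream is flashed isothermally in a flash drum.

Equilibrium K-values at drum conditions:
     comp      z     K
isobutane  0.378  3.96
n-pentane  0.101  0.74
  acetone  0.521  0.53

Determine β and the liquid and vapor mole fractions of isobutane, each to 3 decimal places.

β = 0.648, x_isobutane = 0.130, y_isobutane = 0.513

Material balance + equilibrium reduce to Σ zᵢ(Kᵢ−1)/(1+β(Kᵢ−1)) = 0.
g(0) = ΣzᵢKᵢ − 1 = 0.848 and g(1) = 1 − Σzᵢ/Kᵢ = -0.215, so a root lies in (0, 1).
Newton iteration, β⁰ = 0.5:
  β = 0.500: g = 0.1009, g' = -0.744 → β = 0.636
  β = 0.636: g = 0.0077, g' = -0.643 → β = 0.648
Converged at β = 0.648.
Compositions from xᵢ = zᵢ/(1+β(Kᵢ−1)), yᵢ = Kᵢxᵢ:
  isobutane: x = 0.130, y = 0.513
  n-pentane: x = 0.121, y = 0.090
  acetone: x = 0.749, y = 0.397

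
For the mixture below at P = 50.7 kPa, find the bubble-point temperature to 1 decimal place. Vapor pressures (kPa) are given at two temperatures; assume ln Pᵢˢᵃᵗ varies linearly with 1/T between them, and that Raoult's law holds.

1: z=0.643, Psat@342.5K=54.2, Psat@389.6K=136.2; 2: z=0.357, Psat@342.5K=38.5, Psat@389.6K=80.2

Bubble-point temperature: ΣzᵢPᵢˢᵃᵗ(T) = P. Interpolate ln Pᵢˢᵃᵗ = aᵢ + bᵢ/T.
  T = 342.5 K: ΣzᵢPᵢˢᵃᵗ = 48.60 kPa
  T = 389.6 K: ΣzᵢPᵢˢᵃᵗ = 116.21 kPa
  T = 366.1 K: ΣzᵢPᵢˢᵃᵗ = 77.29 kPa
  T = 354.3 K: ΣzᵢPᵢˢᵃᵗ = 61.75 kPa
  T = 348.4 K: ΣzᵢPᵢˢᵃᵗ = 54.88 kPa
  T = 345.4 K: ΣzᵢPᵢˢᵃᵗ = 51.62 kPa
Interpolating between 342.5 K and 345.4 K gives T ≈ 344.5 K.

T = 344.5 K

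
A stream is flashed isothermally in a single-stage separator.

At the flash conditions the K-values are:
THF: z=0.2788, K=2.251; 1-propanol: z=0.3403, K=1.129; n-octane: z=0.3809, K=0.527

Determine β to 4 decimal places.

β = 0.5630

Let β = V/F and solve Σ zᵢ(Kᵢ−1)/(1+β(Kᵢ−1)) = 0.
Feasibility: ΣzᵢKᵢ = 1.2125, Σzᵢ/Kᵢ = 1.1480 — both > 1, two phases present.
Newton iteration, β⁰ = 0.38:
  β = 0.3800: g = 0.05860, g' = -0.3323 → β = 0.5564
  β = 0.5564: g = 0.00209, g' = -0.3136 → β = 0.5630
Converged at β = 0.5630.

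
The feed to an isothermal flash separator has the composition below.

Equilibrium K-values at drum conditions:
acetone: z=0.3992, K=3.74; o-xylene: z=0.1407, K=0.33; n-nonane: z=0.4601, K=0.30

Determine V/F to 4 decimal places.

Material balance + equilibrium reduce to Σ zᵢ(Kᵢ−1)/(1+V/F(Kᵢ−1)) = 0.
Check two-phase: ΣzᵢKᵢ = 1.6775 > 1 and Σzᵢ/Kᵢ = 2.0668 > 1, so g(0) = 0.6775 > 0 and g(1) = -1.0668 < 0.
Newton iteration, V/F⁰ = 0.5:
  V/F = 0.5000: g = -0.17573, g' = -1.2100 → V/F = 0.3548
  V/F = 0.3548: g = 0.00251, g' = -1.2783 → V/F = 0.3567
Converged at V/F = 0.3567.

V/F = 0.3567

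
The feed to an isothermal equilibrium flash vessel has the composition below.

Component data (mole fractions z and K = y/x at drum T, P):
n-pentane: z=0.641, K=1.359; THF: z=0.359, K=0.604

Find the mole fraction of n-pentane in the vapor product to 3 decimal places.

y_n-pentane = 0.713

Let β = V/F and solve Σ zᵢ(Kᵢ−1)/(1+β(Kᵢ−1)) = 0.
Feasibility: ΣzᵢKᵢ = 1.088, Σzᵢ/Kᵢ = 1.066 — both > 1, two phases present.
Iterate (Newton) starting at β = 0.5:
  β = 0.500: g = 0.0178, g' = -0.147 → β = 0.621
  β = 0.621: g = -0.0004, g' = -0.154 → β = 0.619
Converged at β = 0.619.
Compositions from xᵢ = zᵢ/(1+β(Kᵢ−1)), yᵢ = Kᵢxᵢ:
  n-pentane: x = 0.525, y = 0.713
  THF: x = 0.475, y = 0.287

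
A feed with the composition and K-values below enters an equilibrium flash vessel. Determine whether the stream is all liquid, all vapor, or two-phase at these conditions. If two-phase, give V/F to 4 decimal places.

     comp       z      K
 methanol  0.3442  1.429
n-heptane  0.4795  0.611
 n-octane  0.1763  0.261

all liquid

ΣzᵢKᵢ = 0.8309; Σzᵢ/Kᵢ = 1.7011.
Since ΣzᵢKᵢ < 1 the mixture is below its bubble point — single liquid phase.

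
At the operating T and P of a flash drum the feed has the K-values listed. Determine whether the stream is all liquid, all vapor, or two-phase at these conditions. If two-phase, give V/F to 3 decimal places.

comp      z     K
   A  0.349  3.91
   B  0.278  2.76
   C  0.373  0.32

ΣzᵢKᵢ = 2.251; Σzᵢ/Kᵢ = 1.356.
Both exceed 1, so a two-phase solution exists.
Let ψ = V/F and solve Σ zᵢ(Kᵢ−1)/(1+ψ(Kᵢ−1)) = 0.
Newton iteration, ψ⁰ = 0.69:
  ψ = 0.690: g = 0.0807, g' = -1.114 → ψ = 0.762
  ψ = 0.762: g = -0.0023, g' = -1.186 → ψ = 0.761
Converged at ψ = 0.761.

two-phase, V/F = 0.761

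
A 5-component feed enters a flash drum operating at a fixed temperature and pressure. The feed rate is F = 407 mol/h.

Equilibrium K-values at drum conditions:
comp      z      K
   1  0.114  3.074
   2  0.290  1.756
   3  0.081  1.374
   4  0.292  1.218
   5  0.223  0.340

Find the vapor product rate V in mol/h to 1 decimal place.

Material balance + equilibrium reduce to Σ zᵢ(Kᵢ−1)/(1+ψ(Kᵢ−1)) = 0.
Feasibility: ΣzᵢKᵢ = 1.402, Σzᵢ/Kᵢ = 1.157 — both > 1, two phases present.
Iterate (Newton) starting at ψ = 0.68:
  ψ = 0.680: g = 0.0555, g' = -0.494 → ψ = 0.792
  ψ = 0.792: g = -0.0043, g' = -0.579 → ψ = 0.785
Converged at ψ = 0.785.
Then V = ψ·F = 0.7848·407 = 319.4 mol/h and L = F − V = 87.6 mol/h.

V = 319.4 mol/h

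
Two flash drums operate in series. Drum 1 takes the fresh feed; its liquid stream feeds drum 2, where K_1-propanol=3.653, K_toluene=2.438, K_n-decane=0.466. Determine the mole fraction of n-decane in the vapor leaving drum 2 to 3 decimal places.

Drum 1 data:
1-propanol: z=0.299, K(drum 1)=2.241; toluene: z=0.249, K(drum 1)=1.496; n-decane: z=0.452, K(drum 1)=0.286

Drum 1:
Let ψ₁ = V/F and solve Σ zᵢ(Kᵢ−1)/(1+ψ₁(Kᵢ−1)) = 0.
g(0) = ΣzᵢKᵢ − 1 = 0.172 and g(1) = 1 − Σzᵢ/Kᵢ = -0.880, so a root lies in (0, 1).
Iterate (Newton) starting at ψ₁ = 0.32:
  ψ₁ = 0.320: g = -0.0461, g' = -0.669 → ψ₁ = 0.251
  ψ₁ = 0.251: g = -0.0004, g' = -0.658 → ψ₁ = 0.250
Converged at ψ₁ = 0.250.
Drum-1 compositions:
  1-propanol: x = 0.228, y = 0.511
  toluene: x = 0.221, y = 0.331
  n-decane: x = 0.550, y = 0.157
Drum-2 feed = drum-1 liquid: z₂ = (0.2281, 0.2215, 0.5504).
Drum 2:
Newton iteration, ψ₂⁰ = 0.5:
  ψ₂ = 0.500: g = 0.0445, g' = -0.744 → ψ₂ = 0.560
  ψ₂ = 0.560: g = 0.0008, g' = -0.720 → ψ₂ = 0.561
Converged at ψ₂ = 0.561.
  1-propanol: x = 0.092, y = 0.335
  toluene: x = 0.123, y = 0.299
  n-decane: x = 0.786, y = 0.366

y_n-decane (drum 2) = 0.366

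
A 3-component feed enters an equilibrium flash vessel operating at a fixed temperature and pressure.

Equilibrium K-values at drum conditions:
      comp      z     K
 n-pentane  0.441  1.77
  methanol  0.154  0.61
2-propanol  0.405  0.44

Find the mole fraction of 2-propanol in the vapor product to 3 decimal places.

y_2-propanol = 0.192

Material balance + equilibrium reduce to Σ zᵢ(Kᵢ−1)/(1+V/F(Kᵢ−1)) = 0.
Feasibility: ΣzᵢKᵢ = 1.053, Σzᵢ/Kᵢ = 1.422 — both > 1, two phases present.
Newton–Raphson from V/F = 0.5:
  V/F = 0.500: g = -0.1444, g' = -0.417 → V/F = 0.154
  V/F = 0.154: g = -0.0085, g' = -0.388 → V/F = 0.132
Converged at V/F = 0.132.
Compositions from xᵢ = zᵢ/(1+V/F(Kᵢ−1)), yᵢ = Kᵢxᵢ:
  n-pentane: x = 0.400, y = 0.709
  methanol: x = 0.162, y = 0.099
  2-propanol: x = 0.437, y = 0.192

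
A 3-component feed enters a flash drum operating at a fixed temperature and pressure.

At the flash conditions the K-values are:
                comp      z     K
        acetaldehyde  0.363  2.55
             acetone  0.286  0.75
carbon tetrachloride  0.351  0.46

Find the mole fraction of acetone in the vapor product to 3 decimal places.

y_acetone = 0.242

Rachford–Rice: g(ψ) = Σ zᵢ(Kᵢ−1)/(1+ψ(Kᵢ−1)) = 0.
Feasibility: ΣzᵢKᵢ = 1.302, Σzᵢ/Kᵢ = 1.287 — both > 1, two phases present.
Iterate (Newton) starting at ψ = 0.65:
  ψ = 0.650: g = -0.0971, g' = -0.485 → ψ = 0.450
  ψ = 0.450: g = 0.0007, g' = -0.504 → ψ = 0.451
Converged at ψ = 0.451.
Compositions from xᵢ = zᵢ/(1+ψ(Kᵢ−1)), yᵢ = Kᵢxᵢ:
  acetaldehyde: x = 0.214, y = 0.545
  acetone: x = 0.322, y = 0.242
  carbon tetrachloride: x = 0.464, y = 0.213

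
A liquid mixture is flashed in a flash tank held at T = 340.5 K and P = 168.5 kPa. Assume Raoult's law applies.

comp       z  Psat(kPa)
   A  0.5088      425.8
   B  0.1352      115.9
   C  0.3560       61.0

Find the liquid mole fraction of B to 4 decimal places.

x_B = 0.1651

Raoult's law: Kᵢ = Pᵢˢᵃᵗ/P = Pᵢˢᵃᵗ/168.5.
  K_A = 425.8/168.5 = 2.527003, K_B = 115.9/168.5 = 0.687834, K_C = 61.0/168.5 = 0.362018
Material balance + equilibrium reduce to Σ zᵢ(Kᵢ−1)/(1+ψ(Kᵢ−1)) = 0.
g(0) = ΣzᵢKᵢ − 1 = 0.5076 and g(1) = 1 − Σzᵢ/Kᵢ = -0.3813, so a root lies in (0, 1).
Iterate (Newton) starting at ψ = 0.5:
  ψ = 0.5000: g = 0.05705, g' = -0.7124 → ψ = 0.5801
  ψ = 0.5801: g = -0.00009, g' = -0.7184 → ψ = 0.5799
Converged at ψ = 0.5799.
Compositions from xᵢ = zᵢ/(1+ψ(Kᵢ−1)), yᵢ = Kᵢxᵢ:
  A: x = 0.2698, y = 0.6819
  B: x = 0.1651, y = 0.1136
  C: x = 0.5651, y = 0.2046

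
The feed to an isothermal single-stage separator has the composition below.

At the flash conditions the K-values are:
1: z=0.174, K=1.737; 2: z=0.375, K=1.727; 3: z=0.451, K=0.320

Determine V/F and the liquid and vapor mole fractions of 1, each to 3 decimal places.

V/F = 0.190, x_1 = 0.153, y_1 = 0.265

Newton iteration, V/F⁰ = 0.69:
  V/F = 0.690: g = -0.3112, g' = -0.870 → V/F = 0.332
  V/F = 0.332: g = -0.0735, g' = -0.538 → V/F = 0.195
  V/F = 0.195: g = -0.0028, g' = -0.502 → V/F = 0.190
Converged at V/F = 0.190.
Compositions from xᵢ = zᵢ/(1+V/F(Kᵢ−1)), yᵢ = Kᵢxᵢ:
  1: x = 0.153, y = 0.265
  2: x = 0.330, y = 0.569
  3: x = 0.518, y = 0.166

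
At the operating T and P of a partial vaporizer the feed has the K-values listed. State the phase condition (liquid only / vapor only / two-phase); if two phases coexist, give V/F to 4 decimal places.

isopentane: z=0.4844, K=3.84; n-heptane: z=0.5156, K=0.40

two-phase, V/F = 0.6258

ΣzᵢKᵢ = 2.0663; Σzᵢ/Kᵢ = 1.4151.
Both exceed 1, so a two-phase solution exists.
Newton iteration, ψ⁰ = 0.35:
  ψ = 0.3500: g = 0.29832, g' = -1.2800 → ψ = 0.5831
  ψ = 0.5831: g = 0.04216, g' = -0.9930 → ψ = 0.6255
  ψ = 0.6255: g = 0.00026, g' = -0.9825 → ψ = 0.6258
Converged at ψ = 0.6258.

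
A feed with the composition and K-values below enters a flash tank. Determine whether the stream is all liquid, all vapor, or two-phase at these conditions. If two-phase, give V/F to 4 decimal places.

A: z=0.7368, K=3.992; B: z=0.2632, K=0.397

all vapor

ΣzᵢKᵢ = 3.0458; Σzᵢ/Kᵢ = 0.8475.
Since Σzᵢ/Kᵢ < 1 the mixture is above its dew point — single vapor phase.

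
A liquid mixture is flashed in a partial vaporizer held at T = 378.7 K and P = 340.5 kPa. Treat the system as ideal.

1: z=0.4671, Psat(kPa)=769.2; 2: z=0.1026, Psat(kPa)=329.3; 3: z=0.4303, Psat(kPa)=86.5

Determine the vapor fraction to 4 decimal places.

ψ = 0.3126

Raoult's law: Kᵢ = Pᵢˢᵃᵗ/P = Pᵢˢᵃᵗ/340.5.
  K_1 = 769.2/340.5 = 2.259031, K_2 = 329.3/340.5 = 0.967107, K_3 = 86.5/340.5 = 0.254038
Material balance + equilibrium reduce to Σ zᵢ(Kᵢ−1)/(1+ψ(Kᵢ−1)) = 0.
g(0) = ΣzᵢKᵢ − 1 = 0.2637 and g(1) = 1 − Σzᵢ/Kᵢ = -1.0067, so a root lies in (0, 1).
Newton–Raphson from ψ = 0.5:
  ψ = 0.5000: g = -0.15446, g' = -0.8880 → ψ = 0.3261
  ψ = 0.3261: g = -0.01063, g' = -0.7904 → ψ = 0.3126
Converged at ψ = 0.3126.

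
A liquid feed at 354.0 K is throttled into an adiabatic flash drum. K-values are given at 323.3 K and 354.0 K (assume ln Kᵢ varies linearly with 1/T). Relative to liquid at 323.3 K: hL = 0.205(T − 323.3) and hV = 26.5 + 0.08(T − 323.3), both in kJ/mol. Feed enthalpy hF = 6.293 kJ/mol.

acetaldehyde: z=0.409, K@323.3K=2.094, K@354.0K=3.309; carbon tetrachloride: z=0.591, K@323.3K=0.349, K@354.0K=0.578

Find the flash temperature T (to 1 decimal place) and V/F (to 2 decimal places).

Adiabatic flash: solve Rachford–Rice at each trial T, then check hF = ψ·hV(T) + (1−ψ)·hL(T).
  T = 323.3 K: K = (2.094, 0.349), RR gives ψ = 0.088, H_out = 2.333 kJ/mol
  T = 354.0 K: K = (3.309, 0.578), RR gives ψ = 0.713, H_out = 22.457 kJ/mol
  T = 338.6 K: K = (2.658, 0.454), RR gives ψ = 0.392, H_out = 12.787 kJ/mol
  T = 331.0 K: K = (2.367, 0.400), RR gives ψ = 0.249, H_out = 7.937 kJ/mol
  T = 327.1 K: K = (2.226, 0.373), RR gives ψ = 0.171, H_out = 5.225 kJ/mol
  T = 329.1 K: K = (2.298, 0.387), RR gives ψ = 0.212, H_out = 6.642 kJ/mol
Linear interpolation between T = 327.1 (H_out = 5.225) and T = 329.1 (H_out = 6.642) on hF = 6.293 gives T ≈ 328.6 K, at which ψ = 0.20.

T = 328.6 K, V/F = 0.20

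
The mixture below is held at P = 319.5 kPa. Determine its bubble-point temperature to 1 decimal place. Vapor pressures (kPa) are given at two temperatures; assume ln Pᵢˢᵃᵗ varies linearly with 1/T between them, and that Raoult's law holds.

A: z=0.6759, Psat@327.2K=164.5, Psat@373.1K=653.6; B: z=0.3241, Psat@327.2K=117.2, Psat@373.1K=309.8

T = 352.9 K

Bubble-point temperature: ΣzᵢPᵢˢᵃᵗ(T) = P. Interpolate ln Pᵢˢᵃᵗ = aᵢ + bᵢ/T.
  T = 327.2 K: ΣzᵢPᵢˢᵃᵗ = 149.17 kPa
  T = 373.1 K: ΣzᵢPᵢˢᵃᵗ = 542.17 kPa
  T = 350.1 K: ΣzᵢPᵢˢᵃᵗ = 295.22 kPa
  T = 361.6 K: ΣzᵢPᵢˢᵃᵗ = 403.67 kPa
  T = 355.9 K: ΣzᵢPᵢˢᵃᵗ = 346.49 kPa
  T = 353.0 K: ΣzᵢPᵢˢᵃᵗ = 320.02 kPa
Interpolating between 350.1 K and 353.0 K gives T ≈ 352.9 K.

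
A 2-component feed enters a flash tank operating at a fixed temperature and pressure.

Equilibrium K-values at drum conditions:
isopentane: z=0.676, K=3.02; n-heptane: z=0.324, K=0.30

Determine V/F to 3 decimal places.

Binary case is linear: z₁(K₁−1)(1+V/F(K₂−1)) + z₂(K₂−1)(1+V/F(K₁−1)) = 0
⇒ V/F = [z₁(K₁−1)+z₂(K₂−1)] / [−(K₁−1)(K₂−1)] = 1.1387/1.4140 = 0.805

V/F = 0.805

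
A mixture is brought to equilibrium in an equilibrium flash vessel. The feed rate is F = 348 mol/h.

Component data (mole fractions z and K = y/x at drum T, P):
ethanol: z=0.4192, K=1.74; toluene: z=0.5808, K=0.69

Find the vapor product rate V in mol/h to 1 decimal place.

V = 197.5 mol/h

Material balance + equilibrium reduce to Σ zᵢ(Kᵢ−1)/(1+ψ(Kᵢ−1)) = 0.
Check two-phase: ΣzᵢKᵢ = 1.1302 > 1 and Σzᵢ/Kᵢ = 1.0827 > 1, so g(0) = 0.1302 > 0 and g(1) = -0.0827 < 0.
Iterate (Newton) starting at ψ = 0.39:
  ψ = 0.3900: g = 0.03592, g' = -0.2105 → ψ = 0.5607
  ψ = 0.5607: g = 0.00132, g' = -0.1964 → ψ = 0.5674
Converged at ψ = 0.5674.
Then V = ψ·F = 0.5674·348 = 197.5 mol/h and L = F − V = 150.5 mol/h.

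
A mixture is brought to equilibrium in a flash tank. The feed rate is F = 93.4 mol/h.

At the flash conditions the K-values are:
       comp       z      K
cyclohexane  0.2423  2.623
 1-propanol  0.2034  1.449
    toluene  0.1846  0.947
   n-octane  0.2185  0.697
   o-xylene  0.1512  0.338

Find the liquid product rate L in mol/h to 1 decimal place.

L = 34.1 mol/h

Iterate (Newton) starting at ψ = 0.5:
  ψ = 0.5000: g = 0.05398, g' = -0.3983 → ψ = 0.6355
  ψ = 0.6355: g = -0.00027, g' = -0.4083 → ψ = 0.6348
Converged at ψ = 0.6348.
Then V = ψ·F = 0.6348·93.4 = 59.3 mol/h and L = F − V = 34.1 mol/h.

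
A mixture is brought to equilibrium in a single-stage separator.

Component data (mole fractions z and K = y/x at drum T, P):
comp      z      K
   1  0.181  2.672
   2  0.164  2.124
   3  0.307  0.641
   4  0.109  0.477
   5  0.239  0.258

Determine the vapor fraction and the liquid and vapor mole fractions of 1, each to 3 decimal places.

Material balance + equilibrium reduce to Σ zᵢ(Kᵢ−1)/(1+ψ(Kᵢ−1)) = 0.
Check two-phase: ΣzᵢKᵢ = 1.142 > 1 and Σzᵢ/Kᵢ = 1.779 > 1, so g(0) = 0.142 > 0 and g(1) = -0.779 < 0.
Newton iteration, ψ⁰ = 0.5:
  ψ = 0.500: g = -0.2106, g' = -0.681 → ψ = 0.191
  ψ = 0.191: g = -0.0070, g' = -0.692 → ψ = 0.181
Converged at ψ = 0.181.
Compositions from xᵢ = zᵢ/(1+ψ(Kᵢ−1)), yᵢ = Kᵢxᵢ:
  1: x = 0.139, y = 0.371
  2: x = 0.136, y = 0.290
  3: x = 0.328, y = 0.210
  4: x = 0.120, y = 0.057
  5: x = 0.276, y = 0.071

ψ = 0.181, x_1 = 0.139, y_1 = 0.371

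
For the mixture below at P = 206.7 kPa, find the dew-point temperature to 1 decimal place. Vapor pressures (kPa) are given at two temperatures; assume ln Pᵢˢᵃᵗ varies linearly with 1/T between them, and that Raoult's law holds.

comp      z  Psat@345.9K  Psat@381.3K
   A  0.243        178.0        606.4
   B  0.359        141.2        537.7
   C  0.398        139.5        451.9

T = 354.7 K

Dew-point temperature: Σzᵢ·P/Pᵢˢᵃᵗ(T) = 1. Interpolate ln Pᵢˢᵃᵗ = aᵢ + bᵢ/T.
  T = 345.9 K: ΣzᵢP/Pᵢˢᵃᵗ = 1.3974
  T = 381.3 K: ΣzᵢP/Pᵢˢᵃᵗ = 0.4029
  T = 363.6 K: ΣzᵢP/Pᵢˢᵃᵗ = 0.7275
  T = 354.8 K: ΣzᵢP/Pᵢˢᵃᵗ = 0.9981
  T = 350.4 K: ΣzᵢP/Pᵢˢᵃᵗ = 1.1762
  T = 352.6 K: ΣzᵢP/Pᵢˢᵃᵗ = 1.0829
  T = 353.7 K: ΣzᵢP/Pᵢˢᵃᵗ = 1.0395
Interpolating between 353.7 K and 354.8 K gives T ≈ 354.7 K.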